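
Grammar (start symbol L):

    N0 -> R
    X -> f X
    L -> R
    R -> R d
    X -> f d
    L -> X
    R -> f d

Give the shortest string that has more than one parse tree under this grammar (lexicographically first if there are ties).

length 2: f d has 2 parse trees

Two derivations of f d:
  L ⇒ R ⇒ f d
  L ⇒ X ⇒ f d

f d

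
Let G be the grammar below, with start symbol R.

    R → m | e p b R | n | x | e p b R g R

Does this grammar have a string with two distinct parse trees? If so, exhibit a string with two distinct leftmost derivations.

Witness: e p b e p b m g m

Derivation 1: R ⇒ e p b R ⇒ e p b e p b R g R ⇒ e p b e p b m g R ⇒ e p b e p b m g m
Derivation 2: R ⇒ e p b R g R ⇒ e p b e p b R g R ⇒ e p b e p b m g R ⇒ e p b e p b m g m

Two distinct leftmost derivations for the same string.

Ambiguous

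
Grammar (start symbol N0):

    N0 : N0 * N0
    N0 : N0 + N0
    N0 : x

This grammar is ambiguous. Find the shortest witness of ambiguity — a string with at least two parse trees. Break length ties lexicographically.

length 1: no string has ≥2 trees
length 3: no string has ≥2 trees
length 5: x * x * x has 2 parse trees

Two derivations of x * x * x:
  N0 ⇒ N0 * N0 ⇒ N0 * N0 * N0 ⇒ x * N0 * N0 ⇒ x * x * N0 ⇒ x * x * x
  N0 ⇒ N0 * N0 ⇒ x * N0 ⇒ x * N0 * N0 ⇒ x * x * N0 ⇒ x * x * x

x * x * x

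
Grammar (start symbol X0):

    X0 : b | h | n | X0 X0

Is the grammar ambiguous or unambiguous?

Ambiguous

Witness: b b b

Derivation 1: X0 ⇒ X0 X0 ⇒ b X0 ⇒ b X0 X0 ⇒ b b X0 ⇒ b b b
Derivation 2: X0 ⇒ X0 X0 ⇒ X0 X0 X0 ⇒ b X0 X0 ⇒ b b X0 ⇒ b b b

Two distinct leftmost derivations for the same string.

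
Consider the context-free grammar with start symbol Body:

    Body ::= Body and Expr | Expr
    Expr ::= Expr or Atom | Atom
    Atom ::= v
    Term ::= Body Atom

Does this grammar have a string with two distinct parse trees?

(Term is unreachable from Body, so its rules don't affect L(Body).) The grammar is stratified — Body handles 'and' (left-recursive), Expr handles 'or', Atom atoms. Each operator has a fixed associativity and precedence level, so every string has one parse.

Unambiguous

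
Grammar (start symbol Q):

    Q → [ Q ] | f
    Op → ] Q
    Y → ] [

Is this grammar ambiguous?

Unambiguous

Only Q is reachable from Q; ignoring the rest: L(Q) is { openⁿ atom closeⁿ : n ≥ 0 }. The bracket depth fixes n, and the derivation is forced at every step.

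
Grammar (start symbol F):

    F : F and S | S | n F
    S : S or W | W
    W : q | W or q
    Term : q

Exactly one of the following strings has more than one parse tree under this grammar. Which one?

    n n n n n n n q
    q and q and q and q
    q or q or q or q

n n n n n n n q: 1 tree
q and q and q and q: 1 tree
q or q or q or q: 8 trees

q or q or q or q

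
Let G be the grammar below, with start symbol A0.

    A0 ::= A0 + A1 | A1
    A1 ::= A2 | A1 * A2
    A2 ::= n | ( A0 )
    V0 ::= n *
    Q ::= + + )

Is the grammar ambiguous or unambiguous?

(V0, Q are unreachable from A0, so their rules don't affect L(A0).) This is a standard precedence ladder (A0 over A1 over A2), with each level left-recursive on its own operator ('+' at A0, '*' at A1). That structure is LR(1), hence unambiguous.

Unambiguous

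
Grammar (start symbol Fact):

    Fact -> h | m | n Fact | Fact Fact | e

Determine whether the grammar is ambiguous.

Witness: e e e

Derivation 1: Fact ⇒ Fact Fact ⇒ Fact Fact Fact ⇒ e Fact Fact ⇒ e e Fact ⇒ e e e
Derivation 2: Fact ⇒ Fact Fact ⇒ e Fact ⇒ e Fact Fact ⇒ e e Fact ⇒ e e e

Two distinct leftmost derivations for the same string.

Ambiguous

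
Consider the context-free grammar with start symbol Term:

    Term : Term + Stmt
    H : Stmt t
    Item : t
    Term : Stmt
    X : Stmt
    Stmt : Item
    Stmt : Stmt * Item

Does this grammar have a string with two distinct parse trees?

Only Term, Stmt, Item are reachable from Term; ignoring the rest: This is a standard precedence ladder (Term over Stmt over Item), with each level left-recursive on its own operator ('+' at Term, '*' at Stmt). That structure is LR(1), hence unambiguous.

Unambiguous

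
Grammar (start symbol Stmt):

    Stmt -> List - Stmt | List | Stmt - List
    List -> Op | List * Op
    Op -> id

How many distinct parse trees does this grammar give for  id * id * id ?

1

Parse trees for id * id * id:
  [Stmt [List [List [List [Op id]] * [Op id]] * [Op id]]]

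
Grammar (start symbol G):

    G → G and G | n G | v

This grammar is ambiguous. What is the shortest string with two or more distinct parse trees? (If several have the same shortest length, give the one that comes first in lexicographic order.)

n v and v

length 1: no string has ≥2 trees
length 2: no string has ≥2 trees
length 3: no string has ≥2 trees
length 4: n v and v has 2 parse trees

Two derivations of n v and v:
  G ⇒ G and G ⇒ n G and G ⇒ n v and G ⇒ n v and v
  G ⇒ n G ⇒ n G and G ⇒ n v and G ⇒ n v and v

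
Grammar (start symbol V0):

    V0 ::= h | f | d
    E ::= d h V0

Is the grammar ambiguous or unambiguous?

(E is unreachable from V0, so its rules don't affect L(V0).) The reachable rules are right-linear with at most one rule per (nonterminal, next-terminal) pair. Each input token forces the next rule, so parsing is deterministic.

Unambiguous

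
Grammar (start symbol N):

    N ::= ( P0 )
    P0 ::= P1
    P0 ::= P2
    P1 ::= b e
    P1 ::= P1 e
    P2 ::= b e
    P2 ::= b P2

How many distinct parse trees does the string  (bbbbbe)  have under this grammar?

Parse trees for (bbbbbe):
  [N ( [P0 [P2 b [P2 b [P2 b [P2 b [P2 b e]]]]]] )]

1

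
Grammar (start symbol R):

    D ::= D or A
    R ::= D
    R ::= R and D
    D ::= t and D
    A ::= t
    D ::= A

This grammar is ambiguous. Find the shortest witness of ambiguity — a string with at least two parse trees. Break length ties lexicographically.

t and t

length 1: no string has ≥2 trees
length 3: t and t has 2 parse trees

Two derivations of t and t:
  R ⇒ D ⇒ t and D ⇒ t and A ⇒ t and t
  R ⇒ R and D ⇒ D and D ⇒ A and D ⇒ t and D ⇒ t and A ⇒ t and t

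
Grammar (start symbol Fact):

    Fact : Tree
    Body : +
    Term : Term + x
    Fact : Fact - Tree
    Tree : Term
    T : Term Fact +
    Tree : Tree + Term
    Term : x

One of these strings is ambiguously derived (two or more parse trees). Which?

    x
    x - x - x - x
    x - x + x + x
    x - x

x - x + x + x

x: 1 tree
x - x - x - x: 1 tree
x - x + x + x: 4 trees
x - x: 1 tree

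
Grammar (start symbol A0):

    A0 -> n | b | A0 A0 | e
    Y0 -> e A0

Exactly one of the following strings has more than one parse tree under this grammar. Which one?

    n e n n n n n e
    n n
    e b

n e n n n n n e: 429 trees
n n: 1 tree
e b: 1 tree

n e n n n n n e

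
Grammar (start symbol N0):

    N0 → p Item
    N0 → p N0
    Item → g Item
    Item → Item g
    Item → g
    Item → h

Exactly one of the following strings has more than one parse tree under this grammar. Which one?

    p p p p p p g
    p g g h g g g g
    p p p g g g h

p p p p p p g: 1 tree
p g g h g g g g: 15 trees
p p p g g g h: 1 tree

p g g h g g g g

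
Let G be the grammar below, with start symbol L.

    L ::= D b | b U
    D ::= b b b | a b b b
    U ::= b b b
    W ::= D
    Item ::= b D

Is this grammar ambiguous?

Witness: b b b b

Derivation 1: L ⇒ D b ⇒ b b b b
Derivation 2: L ⇒ b U ⇒ b b b b

Two distinct leftmost derivations for the same string.

Ambiguous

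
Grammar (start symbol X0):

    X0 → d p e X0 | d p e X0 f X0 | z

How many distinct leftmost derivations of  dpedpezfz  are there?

2

Parse trees for dpedpezfz:
  [X0 d p e [X0 d p e [X0 z] f [X0 z]]]
  [X0 d p e [X0 d p e [X0 z]] f [X0 z]]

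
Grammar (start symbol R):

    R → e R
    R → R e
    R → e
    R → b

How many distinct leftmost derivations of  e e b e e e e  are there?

15

Parse trees for e e b e e e e (showing first 6 of 15):
  [R e [R e [R [R [R [R [R b] e] e] e] e]]]
  [R e [R [R e [R [R [R [R b] e] e] e]] e]]
  [R e [R [R [R e [R [R [R b] e] e]] e] e]]
  [R e [R [R [R [R e [R [R b] e]] e] e] e]]
  [R e [R [R [R [R [R e [R b]] e] e] e] e]]
  [R [R e [R e [R [R [R [R b] e] e] e]]] e]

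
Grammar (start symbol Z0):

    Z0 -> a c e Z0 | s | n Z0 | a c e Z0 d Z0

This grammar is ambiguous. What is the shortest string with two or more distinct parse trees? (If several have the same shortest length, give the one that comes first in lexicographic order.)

length 1: no string has ≥2 trees
length 2: no string has ≥2 trees
length 3: no string has ≥2 trees
length 4: no string has ≥2 trees
length 5: no string has ≥2 trees
length 6: no string has ≥2 trees
length 7: no string has ≥2 trees
length 8: no string has ≥2 trees
length 9: a c e a c e s d s has 2 parse trees

Two derivations of a c e a c e s d s:
  Z0 ⇒ a c e Z0 ⇒ a c e a c e Z0 d Z0 ⇒ a c e a c e s d Z0 ⇒ a c e a c e s d s
  Z0 ⇒ a c e Z0 d Z0 ⇒ a c e a c e Z0 d Z0 ⇒ a c e a c e s d Z0 ⇒ a c e a c e s d s

a c e a c e s d s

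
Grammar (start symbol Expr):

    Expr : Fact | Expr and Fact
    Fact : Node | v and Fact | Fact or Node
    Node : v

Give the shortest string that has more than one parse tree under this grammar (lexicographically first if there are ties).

v and v

length 1: no string has ≥2 trees
length 3: v and v has 2 parse trees

Two derivations of v and v:
  Expr ⇒ Fact ⇒ v and Fact ⇒ v and Node ⇒ v and v
  Expr ⇒ Expr and Fact ⇒ Fact and Fact ⇒ Node and Fact ⇒ v and Fact ⇒ v and Node ⇒ v and v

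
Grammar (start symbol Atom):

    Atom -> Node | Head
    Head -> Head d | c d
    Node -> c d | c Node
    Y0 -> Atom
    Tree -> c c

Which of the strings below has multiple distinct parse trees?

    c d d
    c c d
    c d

c d

c d d: 1 tree
c c d: 1 tree
c d: 2 trees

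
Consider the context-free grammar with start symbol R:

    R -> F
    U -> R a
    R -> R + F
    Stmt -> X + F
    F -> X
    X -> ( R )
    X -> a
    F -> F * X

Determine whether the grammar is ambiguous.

Unambiguous

Only R, F, X are reachable from R; ignoring the rest: This is a standard precedence ladder (R over F over X), with each level left-recursive on its own operator ('+' at R, '*' at F). That structure is LR(1), hence unambiguous.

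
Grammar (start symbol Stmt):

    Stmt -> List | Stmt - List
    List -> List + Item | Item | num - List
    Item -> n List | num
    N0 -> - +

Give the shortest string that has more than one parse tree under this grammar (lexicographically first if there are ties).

length 1: no string has ≥2 trees
length 2: no string has ≥2 trees
length 3: num - num has 2 parse trees

Two derivations of num - num:
  Stmt ⇒ List ⇒ num - List ⇒ num - Item ⇒ num - num
  Stmt ⇒ Stmt - List ⇒ List - List ⇒ Item - List ⇒ num - List ⇒ num - Item ⇒ num - num

num - num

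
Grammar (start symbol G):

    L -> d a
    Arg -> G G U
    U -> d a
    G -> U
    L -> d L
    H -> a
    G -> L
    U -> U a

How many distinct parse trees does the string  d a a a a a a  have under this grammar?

1

Parse trees for d a a a a a a:
  [G [U [U [U [U [U [U d a] a] a] a] a] a]]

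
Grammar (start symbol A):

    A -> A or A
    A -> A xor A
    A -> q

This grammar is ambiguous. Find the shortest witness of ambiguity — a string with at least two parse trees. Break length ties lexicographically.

length 1: no string has ≥2 trees
length 3: no string has ≥2 trees
length 5: q or q or q has 2 parse trees

Two derivations of q or q or q:
  A ⇒ A or A ⇒ A or A or A ⇒ q or A or A ⇒ q or q or A ⇒ q or q or q
  A ⇒ A or A ⇒ q or A ⇒ q or A or A ⇒ q or q or A ⇒ q or q or q

q or q or q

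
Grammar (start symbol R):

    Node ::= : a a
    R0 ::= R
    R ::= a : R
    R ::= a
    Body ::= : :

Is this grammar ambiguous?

Unambiguous

Only R is reachable from R; ignoring the rest: Right-recursive list with a separator: after each atom, whether the separator follows determines the rule. One parse per string.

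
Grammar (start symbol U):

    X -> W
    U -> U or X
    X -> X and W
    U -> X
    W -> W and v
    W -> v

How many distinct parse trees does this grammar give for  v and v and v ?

Parse trees for v and v and v:
  [U [X [W [W [W v] and v] and v]]]
  [U [X [X [W v]] and [W [W v] and v]]]
  [U [X [X [W [W v] and v]] and [W v]]]
  [U [X [X [X [W v]] and [W v]] and [W v]]]

4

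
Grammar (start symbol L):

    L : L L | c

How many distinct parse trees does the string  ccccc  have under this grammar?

Parse trees for ccccc (showing first 6 of 14):
  [L [L c] [L [L c] [L [L c] [L [L c] [L c]]]]]
  [L [L c] [L [L c] [L [L [L c] [L c]] [L c]]]]
  [L [L c] [L [L [L c] [L c]] [L [L c] [L c]]]]
  [L [L c] [L [L [L c] [L [L c] [L c]]] [L c]]]
  [L [L c] [L [L [L [L c] [L c]] [L c]] [L c]]]
  [L [L [L c] [L c]] [L [L c] [L [L c] [L c]]]]

14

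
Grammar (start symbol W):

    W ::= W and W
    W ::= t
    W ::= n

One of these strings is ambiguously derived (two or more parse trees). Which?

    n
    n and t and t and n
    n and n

n: 1 tree
n and t and t and n: 5 trees
n and n: 1 tree

n and t and t and n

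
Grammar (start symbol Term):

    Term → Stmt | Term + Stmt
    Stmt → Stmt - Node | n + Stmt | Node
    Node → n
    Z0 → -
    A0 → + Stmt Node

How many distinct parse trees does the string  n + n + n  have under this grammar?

Parse trees for n + n + n:
  [Term [Stmt n + [Stmt n + [Stmt [Node n]]]]]
  [Term [Term [Stmt [Node n]]] + [Stmt n + [Stmt [Node n]]]]
  [Term [Term [Stmt n + [Stmt [Node n]]]] + [Stmt [Node n]]]
  [Term [Term [Term [Stmt [Node n]]] + [Stmt [Node n]]] + [Stmt [Node n]]]

4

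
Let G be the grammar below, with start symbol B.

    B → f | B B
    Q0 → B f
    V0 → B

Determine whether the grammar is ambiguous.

Witness: f f f

Derivation 1: B ⇒ B B ⇒ f B ⇒ f B B ⇒ f f B ⇒ f f f
Derivation 2: B ⇒ B B ⇒ B B B ⇒ f B B ⇒ f f B ⇒ f f f

Two distinct leftmost derivations for the same string.

Ambiguous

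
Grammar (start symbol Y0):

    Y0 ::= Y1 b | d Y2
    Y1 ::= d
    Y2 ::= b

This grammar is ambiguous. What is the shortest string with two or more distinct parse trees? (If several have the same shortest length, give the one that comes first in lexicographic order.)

length 2: d b has 2 parse trees

Two derivations of d b:
  Y0 ⇒ Y1 b ⇒ d b
  Y0 ⇒ d Y2 ⇒ d b

d b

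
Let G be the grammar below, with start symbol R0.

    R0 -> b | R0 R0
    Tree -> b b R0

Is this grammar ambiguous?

Witness: b b b

Derivation 1: R0 ⇒ R0 R0 ⇒ b R0 ⇒ b R0 R0 ⇒ b b R0 ⇒ b b b
Derivation 2: R0 ⇒ R0 R0 ⇒ R0 R0 R0 ⇒ b R0 R0 ⇒ b b R0 ⇒ b b b

Two distinct leftmost derivations for the same string.

Ambiguous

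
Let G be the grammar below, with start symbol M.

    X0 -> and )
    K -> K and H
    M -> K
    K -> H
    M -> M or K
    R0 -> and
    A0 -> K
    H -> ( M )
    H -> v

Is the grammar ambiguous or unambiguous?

Unambiguous

Only M, K, H are reachable from M; ignoring the rest: The grammar is stratified — M handles 'or' (left-recursive), K handles 'and', H atoms. Each operator has a fixed associativity and precedence level, so every string has one parse.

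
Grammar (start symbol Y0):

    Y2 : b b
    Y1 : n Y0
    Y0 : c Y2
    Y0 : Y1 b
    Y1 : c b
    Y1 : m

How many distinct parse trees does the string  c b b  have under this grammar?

2

Parse trees for c b b:
  [Y0 c [Y2 b b]]
  [Y0 [Y1 c b] b]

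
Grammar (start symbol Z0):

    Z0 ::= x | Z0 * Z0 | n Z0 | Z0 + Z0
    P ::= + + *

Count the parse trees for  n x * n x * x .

7

Parse trees for n x * n x * x:
  [Z0 [Z0 n [Z0 x]] * [Z0 [Z0 n [Z0 x]] * [Z0 x]]]
  [Z0 [Z0 n [Z0 x]] * [Z0 n [Z0 [Z0 x] * [Z0 x]]]]
  [Z0 [Z0 [Z0 n [Z0 x]] * [Z0 n [Z0 x]]] * [Z0 x]]
  [Z0 [Z0 n [Z0 [Z0 x] * [Z0 n [Z0 x]]]] * [Z0 x]]
  [Z0 n [Z0 [Z0 x] * [Z0 [Z0 n [Z0 x]] * [Z0 x]]]]
  [Z0 n [Z0 [Z0 x] * [Z0 n [Z0 [Z0 x] * [Z0 x]]]]]
  [Z0 n [Z0 [Z0 [Z0 x] * [Z0 n [Z0 x]]] * [Z0 x]]]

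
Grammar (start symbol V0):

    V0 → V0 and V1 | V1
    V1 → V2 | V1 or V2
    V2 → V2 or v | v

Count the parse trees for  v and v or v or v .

Parse trees for v and v or v or v:
  [V0 [V0 [V1 [V2 v]]] and [V1 [V2 [V2 [V2 v] or v] or v]]]
  [V0 [V0 [V1 [V2 v]]] and [V1 [V1 [V2 v]] or [V2 [V2 v] or v]]]
  [V0 [V0 [V1 [V2 v]]] and [V1 [V1 [V2 [V2 v] or v]] or [V2 v]]]
  [V0 [V0 [V1 [V2 v]]] and [V1 [V1 [V1 [V2 v]] or [V2 v]] or [V2 v]]]

4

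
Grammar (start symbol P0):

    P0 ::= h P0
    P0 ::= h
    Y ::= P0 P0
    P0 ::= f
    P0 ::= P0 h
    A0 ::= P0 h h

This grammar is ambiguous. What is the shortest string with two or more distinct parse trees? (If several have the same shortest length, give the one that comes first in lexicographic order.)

length 1: no string has ≥2 trees
length 2: h h has 2 parse trees

Two derivations of h h:
  P0 ⇒ h P0 ⇒ h h
  P0 ⇒ P0 h ⇒ h h

h h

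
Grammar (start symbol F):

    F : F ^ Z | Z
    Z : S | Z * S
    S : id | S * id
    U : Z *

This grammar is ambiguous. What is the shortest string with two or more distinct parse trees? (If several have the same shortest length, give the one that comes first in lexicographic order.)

length 1: no string has ≥2 trees
length 3: id * id has 2 parse trees

Two derivations of id * id:
  F ⇒ Z ⇒ S ⇒ S * id ⇒ id * id
  F ⇒ Z ⇒ Z * S ⇒ S * S ⇒ id * S ⇒ id * id

id * id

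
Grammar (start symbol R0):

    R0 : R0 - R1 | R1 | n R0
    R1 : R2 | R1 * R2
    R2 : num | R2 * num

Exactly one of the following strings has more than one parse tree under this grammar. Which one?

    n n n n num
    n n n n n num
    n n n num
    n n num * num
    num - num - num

n n n n num: 1 tree
n n n n n num: 1 tree
n n n num: 1 tree
n n num * num: 2 trees
num - num - num: 1 tree

n n num * num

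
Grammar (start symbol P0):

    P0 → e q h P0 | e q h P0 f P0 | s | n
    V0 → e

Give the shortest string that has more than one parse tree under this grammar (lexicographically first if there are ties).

length 1: no string has ≥2 trees
length 4: no string has ≥2 trees
length 6: no string has ≥2 trees
length 7: no string has ≥2 trees
length 9: e q h e q h n f n has 2 parse trees

Two derivations of e q h e q h n f n:
  P0 ⇒ e q h P0 ⇒ e q h e q h P0 f P0 ⇒ e q h e q h n f P0 ⇒ e q h e q h n f n
  P0 ⇒ e q h P0 f P0 ⇒ e q h e q h P0 f P0 ⇒ e q h e q h n f P0 ⇒ e q h e q h n f n

e q h e q h n f n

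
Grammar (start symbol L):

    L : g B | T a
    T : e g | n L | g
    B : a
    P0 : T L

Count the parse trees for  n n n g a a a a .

Parse trees for n n n g a a a a:
  [L [T n [L [T n [L [T n [L g [B a]]] a]] a]] a]
  [L [T n [L [T n [L [T n [L [T g] a]] a]] a]] a]

2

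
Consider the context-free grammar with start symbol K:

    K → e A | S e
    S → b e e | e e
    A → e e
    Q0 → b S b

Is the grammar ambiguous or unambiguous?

Ambiguous

Witness: e e e

Derivation 1: K ⇒ e A ⇒ e e e
Derivation 2: K ⇒ S e ⇒ e e e

Two distinct leftmost derivations for the same string.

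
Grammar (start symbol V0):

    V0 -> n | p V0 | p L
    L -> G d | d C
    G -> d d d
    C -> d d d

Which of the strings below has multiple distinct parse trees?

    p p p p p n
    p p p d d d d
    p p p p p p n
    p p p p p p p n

p p p d d d d

p p p p p n: 1 tree
p p p d d d d: 2 trees
p p p p p p n: 1 tree
p p p p p p p n: 1 tree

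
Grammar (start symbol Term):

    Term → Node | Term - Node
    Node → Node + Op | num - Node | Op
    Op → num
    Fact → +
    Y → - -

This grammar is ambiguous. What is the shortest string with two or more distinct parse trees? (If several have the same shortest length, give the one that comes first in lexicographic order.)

num - num

length 1: no string has ≥2 trees
length 3: num - num has 2 parse trees

Two derivations of num - num:
  Term ⇒ Node ⇒ num - Node ⇒ num - Op ⇒ num - num
  Term ⇒ Term - Node ⇒ Node - Node ⇒ Op - Node ⇒ num - Node ⇒ num - Op ⇒ num - num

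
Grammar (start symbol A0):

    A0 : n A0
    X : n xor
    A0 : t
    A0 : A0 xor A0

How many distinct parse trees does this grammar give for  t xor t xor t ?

2

Parse trees for t xor t xor t:
  [A0 [A0 t] xor [A0 [A0 t] xor [A0 t]]]
  [A0 [A0 [A0 t] xor [A0 t]] xor [A0 t]]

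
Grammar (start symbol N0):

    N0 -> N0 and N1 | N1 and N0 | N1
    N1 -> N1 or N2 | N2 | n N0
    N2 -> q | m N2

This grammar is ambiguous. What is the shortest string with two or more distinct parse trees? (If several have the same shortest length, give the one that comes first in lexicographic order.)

q and q

length 1: no string has ≥2 trees
length 2: no string has ≥2 trees
length 3: q and q has 2 parse trees

Two derivations of q and q:
  N0 ⇒ N0 and N1 ⇒ N1 and N1 ⇒ N2 and N1 ⇒ q and N1 ⇒ q and N2 ⇒ q and q
  N0 ⇒ N1 and N0 ⇒ N2 and N0 ⇒ q and N0 ⇒ q and N1 ⇒ q and N2 ⇒ q and q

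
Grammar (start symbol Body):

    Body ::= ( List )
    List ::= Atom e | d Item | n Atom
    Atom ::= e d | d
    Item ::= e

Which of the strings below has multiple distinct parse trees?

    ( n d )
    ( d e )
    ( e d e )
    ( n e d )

( n d ): 1 tree
( d e ): 2 trees
( e d e ): 1 tree
( n e d ): 1 tree

( d e )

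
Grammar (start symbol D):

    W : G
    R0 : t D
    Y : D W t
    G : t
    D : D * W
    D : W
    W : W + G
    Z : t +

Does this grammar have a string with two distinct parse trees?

Only D, W, G are reachable from D; ignoring the rest: D → D * W | W  ;  W → W + G | G  — a left-associative chain with G at the bottom. Each string factors uniquely by precedence.

Unambiguous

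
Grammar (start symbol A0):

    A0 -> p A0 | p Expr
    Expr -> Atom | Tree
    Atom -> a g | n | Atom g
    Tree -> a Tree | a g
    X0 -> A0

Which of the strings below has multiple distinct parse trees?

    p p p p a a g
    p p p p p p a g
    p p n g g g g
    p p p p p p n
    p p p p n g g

p p p p p p a g

p p p p a a g: 1 tree
p p p p p p a g: 2 trees
p p n g g g g: 1 tree
p p p p p p n: 1 tree
p p p p n g g: 1 tree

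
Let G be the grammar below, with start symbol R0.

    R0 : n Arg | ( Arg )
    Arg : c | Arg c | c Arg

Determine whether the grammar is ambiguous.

Witness: n c c

Derivation 1: R0 ⇒ n Arg ⇒ n Arg c ⇒ n c c
Derivation 2: R0 ⇒ n Arg ⇒ n c Arg ⇒ n c c

Two distinct leftmost derivations for the same string.

Ambiguous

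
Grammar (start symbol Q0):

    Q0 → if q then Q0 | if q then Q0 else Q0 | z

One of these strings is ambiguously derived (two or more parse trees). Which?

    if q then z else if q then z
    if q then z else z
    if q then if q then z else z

if q then if q then z else z

if q then z else if q then z: 1 tree
if q then z else z: 1 tree
if q then if q then z else z: 2 trees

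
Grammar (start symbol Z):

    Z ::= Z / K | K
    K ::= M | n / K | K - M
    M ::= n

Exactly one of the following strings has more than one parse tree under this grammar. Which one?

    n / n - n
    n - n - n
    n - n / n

n / n - n: 3 trees
n - n - n: 1 tree
n - n / n: 1 tree

n / n - n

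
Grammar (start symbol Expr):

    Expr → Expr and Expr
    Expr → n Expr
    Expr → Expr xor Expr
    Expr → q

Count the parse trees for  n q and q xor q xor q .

14

Parse trees for n q and q xor q xor q (showing first 6 of 14):
  [Expr [Expr n [Expr q]] and [Expr [Expr q] xor [Expr [Expr q] xor [Expr q]]]]
  [Expr [Expr n [Expr q]] and [Expr [Expr [Expr q] xor [Expr q]] xor [Expr q]]]
  [Expr n [Expr [Expr q] and [Expr [Expr q] xor [Expr [Expr q] xor [Expr q]]]]]
  [Expr n [Expr [Expr q] and [Expr [Expr [Expr q] xor [Expr q]] xor [Expr q]]]]
  [Expr n [Expr [Expr [Expr q] and [Expr q]] xor [Expr [Expr q] xor [Expr q]]]]
  [Expr n [Expr [Expr [Expr q] and [Expr [Expr q] xor [Expr q]]] xor [Expr q]]]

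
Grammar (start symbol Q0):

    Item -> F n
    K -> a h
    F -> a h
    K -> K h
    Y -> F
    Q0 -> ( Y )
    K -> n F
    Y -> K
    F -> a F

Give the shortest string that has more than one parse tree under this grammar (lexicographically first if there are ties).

( a h )

length 4: ( a h ) has 2 parse trees

Two derivations of ( a h ):
  Q0 ⇒ ( Y ) ⇒ ( F ) ⇒ ( a h )
  Q0 ⇒ ( Y ) ⇒ ( K ) ⇒ ( a h )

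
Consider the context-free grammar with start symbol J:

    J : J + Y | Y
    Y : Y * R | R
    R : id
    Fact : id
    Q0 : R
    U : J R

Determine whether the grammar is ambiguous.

Only J, Y, R are reachable from J; ignoring the rest: This is a standard precedence ladder (J over Y over R), with each level left-recursive on its own operator ('+' at J, '*' at Y). That structure is LR(1), hence unambiguous.

Unambiguous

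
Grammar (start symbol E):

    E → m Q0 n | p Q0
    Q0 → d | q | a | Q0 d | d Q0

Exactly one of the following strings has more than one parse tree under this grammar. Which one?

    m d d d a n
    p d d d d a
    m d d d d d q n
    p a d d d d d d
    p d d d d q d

p d d d d q d

m d d d a n: 1 tree
p d d d d a: 1 tree
m d d d d d q n: 1 tree
p a d d d d d d: 1 tree
p d d d d q d: 5 trees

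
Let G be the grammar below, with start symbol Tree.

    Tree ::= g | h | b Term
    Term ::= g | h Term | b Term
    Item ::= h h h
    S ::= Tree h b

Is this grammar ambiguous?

(Item, S are unreachable from Tree, so their rules don't affect L(Tree).) The reachable rules are right-linear with at most one rule per (nonterminal, next-terminal) pair. Each input token forces the next rule, so parsing is deterministic.

Unambiguous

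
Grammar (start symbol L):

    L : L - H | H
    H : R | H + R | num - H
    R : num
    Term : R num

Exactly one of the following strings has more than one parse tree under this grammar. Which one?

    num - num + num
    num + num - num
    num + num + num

num - num + num: 3 trees
num + num - num: 1 tree
num + num + num: 1 tree

num - num + num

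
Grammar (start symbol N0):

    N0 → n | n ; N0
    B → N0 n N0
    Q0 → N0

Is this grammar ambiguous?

(B, Q0 are unreachable from N0, so their rules don't affect L(N0).) Right-recursive list with a separator: after each atom, whether the separator follows determines the rule. One parse per string.

Unambiguous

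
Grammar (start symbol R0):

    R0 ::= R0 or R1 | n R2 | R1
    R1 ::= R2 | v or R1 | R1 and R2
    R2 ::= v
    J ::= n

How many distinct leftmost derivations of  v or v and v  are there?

Parse trees for v or v and v:
  [R0 [R0 [R1 [R2 v]]] or [R1 [R1 [R2 v]] and [R2 v]]]
  [R0 [R1 v or [R1 [R1 [R2 v]] and [R2 v]]]]
  [R0 [R1 [R1 v or [R1 [R2 v]]] and [R2 v]]]

3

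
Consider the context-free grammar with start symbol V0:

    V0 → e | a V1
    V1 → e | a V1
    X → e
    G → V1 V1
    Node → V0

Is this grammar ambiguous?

(X, G, Node are unreachable from V0, so their rules don't affect L(V0).) The reachable rules are right-linear with at most one rule per (nonterminal, next-terminal) pair. Each input token forces the next rule, so parsing is deterministic.

Unambiguous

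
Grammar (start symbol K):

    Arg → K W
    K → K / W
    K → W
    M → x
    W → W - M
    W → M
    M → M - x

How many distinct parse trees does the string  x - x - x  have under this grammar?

4

Parse trees for x - x - x:
  [K [W [W [M x]] - [M [M x] - x]]]
  [K [W [W [W [M x]] - [M x]] - [M x]]]
  [K [W [W [M [M x] - x]] - [M x]]]
  [K [W [M [M [M x] - x] - x]]]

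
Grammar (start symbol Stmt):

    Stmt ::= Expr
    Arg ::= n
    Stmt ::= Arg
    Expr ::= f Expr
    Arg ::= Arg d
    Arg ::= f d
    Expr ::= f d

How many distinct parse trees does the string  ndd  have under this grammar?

1

Parse trees for ndd:
  [Stmt [Arg [Arg [Arg n] d] d]]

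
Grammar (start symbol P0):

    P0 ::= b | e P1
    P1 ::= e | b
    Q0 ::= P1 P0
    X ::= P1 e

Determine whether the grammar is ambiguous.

Unambiguous

(Q0, X are unreachable from P0, so their rules don't affect L(P0).) Restricted to the reachable nonterminals, every rule has the form A → t or A → t B, and no two rules for the same A share a first terminal. The grammar encodes a DFA — one run per string.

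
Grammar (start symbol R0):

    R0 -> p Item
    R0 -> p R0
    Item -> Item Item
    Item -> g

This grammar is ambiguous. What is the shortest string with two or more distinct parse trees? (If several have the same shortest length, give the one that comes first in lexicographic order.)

p g g g

length 2: no string has ≥2 trees
length 3: no string has ≥2 trees
length 4: p g g g has 2 parse trees

Two derivations of p g g g:
  R0 ⇒ p Item ⇒ p Item Item ⇒ p Item Item Item ⇒ p g Item Item ⇒ p g g Item ⇒ p g g g
  R0 ⇒ p Item ⇒ p Item Item ⇒ p g Item ⇒ p g Item Item ⇒ p g g Item ⇒ p g g g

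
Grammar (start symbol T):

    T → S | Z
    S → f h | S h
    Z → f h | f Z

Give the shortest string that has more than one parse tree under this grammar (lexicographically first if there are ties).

f h

length 2: f h has 2 parse trees

Two derivations of f h:
  T ⇒ S ⇒ f h
  T ⇒ Z ⇒ f h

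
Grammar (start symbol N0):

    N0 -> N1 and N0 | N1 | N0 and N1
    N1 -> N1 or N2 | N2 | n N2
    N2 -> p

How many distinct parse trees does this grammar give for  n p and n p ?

Parse trees for n p and n p:
  [N0 [N1 n [N2 p]] and [N0 [N1 n [N2 p]]]]
  [N0 [N0 [N1 n [N2 p]]] and [N1 n [N2 p]]]

2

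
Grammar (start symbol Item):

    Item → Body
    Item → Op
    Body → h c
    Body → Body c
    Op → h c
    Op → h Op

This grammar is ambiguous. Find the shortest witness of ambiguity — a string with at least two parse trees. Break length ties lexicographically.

h c

length 2: h c has 2 parse trees

Two derivations of h c:
  Item ⇒ Body ⇒ h c
  Item ⇒ Op ⇒ h c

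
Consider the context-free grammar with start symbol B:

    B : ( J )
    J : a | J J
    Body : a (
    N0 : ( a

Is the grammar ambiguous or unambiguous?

Ambiguous

Witness: ( a a a )

Derivation 1: B ⇒ ( J ) ⇒ ( J J ) ⇒ ( a J ) ⇒ ( a J J ) ⇒ ( a a J ) ⇒ ( a a a )
Derivation 2: B ⇒ ( J ) ⇒ ( J J ) ⇒ ( J J J ) ⇒ ( a J J ) ⇒ ( a a J ) ⇒ ( a a a )

Two distinct leftmost derivations for the same string.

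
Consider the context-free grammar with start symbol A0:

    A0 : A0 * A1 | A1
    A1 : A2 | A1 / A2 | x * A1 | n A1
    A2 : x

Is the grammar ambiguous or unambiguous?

Ambiguous

Witness: x * x

Derivation 1: A0 ⇒ A0 * A1 ⇒ A1 * A1 ⇒ A2 * A1 ⇒ x * A1 ⇒ x * A2 ⇒ x * x
Derivation 2: A0 ⇒ A1 ⇒ x * A1 ⇒ x * A2 ⇒ x * x

Two distinct leftmost derivations for the same string.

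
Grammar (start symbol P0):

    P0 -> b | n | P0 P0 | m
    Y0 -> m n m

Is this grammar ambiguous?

Ambiguous

Witness: b b b

Derivation 1: P0 ⇒ P0 P0 ⇒ b P0 ⇒ b P0 P0 ⇒ b b P0 ⇒ b b b
Derivation 2: P0 ⇒ P0 P0 ⇒ P0 P0 P0 ⇒ b P0 P0 ⇒ b b P0 ⇒ b b b

Two distinct leftmost derivations for the same string.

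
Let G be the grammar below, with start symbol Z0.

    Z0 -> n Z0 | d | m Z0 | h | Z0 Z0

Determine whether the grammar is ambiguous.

Ambiguous

Witness: d d d

Derivation 1: Z0 ⇒ Z0 Z0 ⇒ d Z0 ⇒ d Z0 Z0 ⇒ d d Z0 ⇒ d d d
Derivation 2: Z0 ⇒ Z0 Z0 ⇒ Z0 Z0 Z0 ⇒ d Z0 Z0 ⇒ d d Z0 ⇒ d d d

Two distinct leftmost derivations for the same string.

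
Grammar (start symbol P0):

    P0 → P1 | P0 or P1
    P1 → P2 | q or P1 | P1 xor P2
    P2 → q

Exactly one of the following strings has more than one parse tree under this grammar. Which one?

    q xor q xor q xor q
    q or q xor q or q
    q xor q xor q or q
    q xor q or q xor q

q or q xor q or q

q xor q xor q xor q: 1 tree
q or q xor q or q: 3 trees
q xor q xor q or q: 1 tree
q xor q or q xor q: 1 tree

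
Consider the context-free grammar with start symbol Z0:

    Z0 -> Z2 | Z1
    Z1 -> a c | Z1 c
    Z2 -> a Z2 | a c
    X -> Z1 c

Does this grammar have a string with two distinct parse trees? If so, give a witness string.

Ambiguous

Witness: a c

Derivation 1: Z0 ⇒ Z2 ⇒ a c
Derivation 2: Z0 ⇒ Z1 ⇒ a c

Two distinct leftmost derivations for the same string.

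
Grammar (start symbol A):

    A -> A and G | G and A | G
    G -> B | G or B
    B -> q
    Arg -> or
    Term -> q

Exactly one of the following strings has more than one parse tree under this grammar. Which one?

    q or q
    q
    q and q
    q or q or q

q and q

q or q: 1 tree
q: 1 tree
q and q: 2 trees
q or q or q: 1 tree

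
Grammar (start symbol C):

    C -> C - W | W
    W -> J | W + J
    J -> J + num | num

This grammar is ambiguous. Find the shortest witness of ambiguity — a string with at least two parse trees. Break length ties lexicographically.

length 1: no string has ≥2 trees
length 3: num + num has 2 parse trees

Two derivations of num + num:
  C ⇒ W ⇒ J ⇒ J + num ⇒ num + num
  C ⇒ W ⇒ W + J ⇒ J + J ⇒ num + J ⇒ num + num

num + num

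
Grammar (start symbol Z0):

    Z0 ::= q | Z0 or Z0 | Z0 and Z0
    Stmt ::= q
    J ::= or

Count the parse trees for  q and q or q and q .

Parse trees for q and q or q and q:
  [Z0 [Z0 [Z0 q] and [Z0 q]] or [Z0 [Z0 q] and [Z0 q]]]
  [Z0 [Z0 q] and [Z0 [Z0 q] or [Z0 [Z0 q] and [Z0 q]]]]
  [Z0 [Z0 q] and [Z0 [Z0 [Z0 q] or [Z0 q]] and [Z0 q]]]
  [Z0 [Z0 [Z0 [Z0 q] and [Z0 q]] or [Z0 q]] and [Z0 q]]
  [Z0 [Z0 [Z0 q] and [Z0 [Z0 q] or [Z0 q]]] and [Z0 q]]

5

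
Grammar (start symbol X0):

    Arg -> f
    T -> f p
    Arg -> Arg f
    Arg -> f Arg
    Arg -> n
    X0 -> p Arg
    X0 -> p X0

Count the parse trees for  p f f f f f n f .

6

Parse trees for p f f f f f n f:
  [X0 p [Arg [Arg f [Arg f [Arg f [Arg f [Arg f [Arg n]]]]]] f]]
  [X0 p [Arg f [Arg [Arg f [Arg f [Arg f [Arg f [Arg n]]]]] f]]]
  [X0 p [Arg f [Arg f [Arg [Arg f [Arg f [Arg f [Arg n]]]] f]]]]
  [X0 p [Arg f [Arg f [Arg f [Arg [Arg f [Arg f [Arg n]]] f]]]]]
  [X0 p [Arg f [Arg f [Arg f [Arg f [Arg [Arg f [Arg n]] f]]]]]]
  [X0 p [Arg f [Arg f [Arg f [Arg f [Arg f [Arg [Arg n] f]]]]]]]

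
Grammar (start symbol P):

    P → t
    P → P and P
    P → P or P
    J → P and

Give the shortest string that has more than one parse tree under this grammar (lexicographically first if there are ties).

t and t and t

length 1: no string has ≥2 trees
length 3: no string has ≥2 trees
length 5: t and t and t has 2 parse trees

Two derivations of t and t and t:
  P ⇒ P and P ⇒ t and P ⇒ t and P and P ⇒ t and t and P ⇒ t and t and t
  P ⇒ P and P ⇒ P and P and P ⇒ t and P and P ⇒ t and t and P ⇒ t and t and t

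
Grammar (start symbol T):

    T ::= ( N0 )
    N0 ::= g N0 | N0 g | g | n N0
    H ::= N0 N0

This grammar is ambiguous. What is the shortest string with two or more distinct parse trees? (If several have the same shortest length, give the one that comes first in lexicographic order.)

length 3: no string has ≥2 trees
length 4: ( g g ) has 2 parse trees

Two derivations of ( g g ):
  T ⇒ ( N0 ) ⇒ ( g N0 ) ⇒ ( g g )
  T ⇒ ( N0 ) ⇒ ( N0 g ) ⇒ ( g g )

( g g )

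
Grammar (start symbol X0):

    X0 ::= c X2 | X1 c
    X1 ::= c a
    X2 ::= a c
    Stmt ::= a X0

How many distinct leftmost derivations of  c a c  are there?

2

Parse trees for c a c:
  [X0 c [X2 a c]]
  [X0 [X1 c a] c]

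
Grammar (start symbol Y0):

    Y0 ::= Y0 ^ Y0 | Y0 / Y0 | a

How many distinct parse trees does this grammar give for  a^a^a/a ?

5

Parse trees for a^a^a/a:
  [Y0 [Y0 a] ^ [Y0 [Y0 a] ^ [Y0 [Y0 a] / [Y0 a]]]]
  [Y0 [Y0 a] ^ [Y0 [Y0 [Y0 a] ^ [Y0 a]] / [Y0 a]]]
  [Y0 [Y0 [Y0 a] ^ [Y0 a]] ^ [Y0 [Y0 a] / [Y0 a]]]
  [Y0 [Y0 [Y0 a] ^ [Y0 [Y0 a] ^ [Y0 a]]] / [Y0 a]]
  [Y0 [Y0 [Y0 [Y0 a] ^ [Y0 a]] ^ [Y0 a]] / [Y0 a]]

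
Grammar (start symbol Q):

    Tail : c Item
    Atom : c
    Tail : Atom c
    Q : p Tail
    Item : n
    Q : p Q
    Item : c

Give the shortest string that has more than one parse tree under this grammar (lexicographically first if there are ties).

length 3: p c c has 2 parse trees

Two derivations of p c c:
  Q ⇒ p Tail ⇒ p c Item ⇒ p c c
  Q ⇒ p Tail ⇒ p Atom c ⇒ p c c

p c c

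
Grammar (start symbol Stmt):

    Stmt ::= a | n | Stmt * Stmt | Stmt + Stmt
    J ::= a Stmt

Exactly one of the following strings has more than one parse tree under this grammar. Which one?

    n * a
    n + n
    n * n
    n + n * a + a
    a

n * a: 1 tree
n + n: 1 tree
n * n: 1 tree
n + n * a + a: 5 trees
a: 1 tree

n + n * a + a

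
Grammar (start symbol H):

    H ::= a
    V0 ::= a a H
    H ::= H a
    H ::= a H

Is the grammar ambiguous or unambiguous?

Ambiguous

Witness: a a

Derivation 1: H ⇒ H a ⇒ a a
Derivation 2: H ⇒ a H ⇒ a a

Two distinct leftmost derivations for the same string.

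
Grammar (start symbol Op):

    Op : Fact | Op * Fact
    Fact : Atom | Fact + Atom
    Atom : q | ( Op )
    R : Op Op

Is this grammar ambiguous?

Unambiguous

(R is unreachable from Op, so its rules don't affect L(Op).) The grammar is stratified — Op handles '*' (left-recursive), Fact handles '+', Atom atoms. Each operator has a fixed associativity and precedence level, so every string has one parse.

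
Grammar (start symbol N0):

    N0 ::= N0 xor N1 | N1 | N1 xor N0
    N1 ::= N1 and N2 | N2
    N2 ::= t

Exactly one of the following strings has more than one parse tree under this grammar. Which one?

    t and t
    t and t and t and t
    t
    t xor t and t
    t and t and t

t xor t and t

t and t: 1 tree
t and t and t and t: 1 tree
t: 1 tree
t xor t and t: 2 trees
t and t and t: 1 tree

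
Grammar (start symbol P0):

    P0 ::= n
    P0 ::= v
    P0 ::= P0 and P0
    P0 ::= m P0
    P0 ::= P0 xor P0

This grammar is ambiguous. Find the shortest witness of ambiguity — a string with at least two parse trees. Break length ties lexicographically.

length 1: no string has ≥2 trees
length 2: no string has ≥2 trees
length 3: no string has ≥2 trees
length 4: m n and n has 2 parse trees

Two derivations of m n and n:
  P0 ⇒ P0 and P0 ⇒ m P0 and P0 ⇒ m n and P0 ⇒ m n and n
  P0 ⇒ m P0 ⇒ m P0 and P0 ⇒ m n and P0 ⇒ m n and n

m n and n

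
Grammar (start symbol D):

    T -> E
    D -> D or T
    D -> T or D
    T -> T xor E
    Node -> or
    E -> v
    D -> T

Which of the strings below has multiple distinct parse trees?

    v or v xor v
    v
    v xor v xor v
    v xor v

v or v xor v: 2 trees
v: 1 tree
v xor v xor v: 1 tree
v xor v: 1 tree

v or v xor v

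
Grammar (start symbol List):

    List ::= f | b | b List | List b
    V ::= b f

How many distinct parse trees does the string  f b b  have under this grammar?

1

Parse trees for f b b:
  [List [List [List f] b] b]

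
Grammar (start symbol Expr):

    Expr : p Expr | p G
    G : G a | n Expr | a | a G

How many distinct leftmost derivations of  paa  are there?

Parse trees for paa:
  [Expr p [G [G a] a]]
  [Expr p [G a [G a]]]

2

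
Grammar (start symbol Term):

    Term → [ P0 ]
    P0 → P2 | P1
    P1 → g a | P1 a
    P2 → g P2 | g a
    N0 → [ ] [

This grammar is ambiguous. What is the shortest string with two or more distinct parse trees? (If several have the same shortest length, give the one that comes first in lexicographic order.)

[ g a ]

length 4: [ g a ] has 2 parse trees

Two derivations of [ g a ]:
  Term ⇒ [ P0 ] ⇒ [ P2 ] ⇒ [ g a ]
  Term ⇒ [ P0 ] ⇒ [ P1 ] ⇒ [ g a ]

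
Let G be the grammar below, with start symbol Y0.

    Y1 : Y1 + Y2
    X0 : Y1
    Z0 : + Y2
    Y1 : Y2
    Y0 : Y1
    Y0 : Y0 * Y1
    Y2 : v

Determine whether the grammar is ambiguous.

Only Y0, Y1, Y2 are reachable from Y0; ignoring the rest: Y0 → Y0 * Y1 | Y1  ;  Y1 → Y1 + Y2 | Y2  — a left-associative chain with Y2 at the bottom. Each string factors uniquely by precedence.

Unambiguous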